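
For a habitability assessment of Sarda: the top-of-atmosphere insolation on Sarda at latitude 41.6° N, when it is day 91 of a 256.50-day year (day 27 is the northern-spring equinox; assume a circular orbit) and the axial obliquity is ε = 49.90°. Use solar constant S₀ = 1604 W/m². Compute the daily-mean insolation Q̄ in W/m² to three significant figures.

Q̄ ≈ 815 W/m²

Solar longitude: λ_s = 360° × (91 − 27)/256.50 = 89.825°.
sin δ = sin 49.90° × sin 89.825° = 0.76492, so δ = +49.900°.
cos H₀ = −tan(+41.6°) tan(+49.900°) = -1.0543 ≤ −1 ⇒ polar day, H₀ = π.
Bracket: H₀ sin φ sin δ + cos φ cos δ sin H₀ = 3.1416×0.66393×0.76492 + 0.74780×0.64413×0.00000 = 1.595472 + 0.000000 = 1.595472.
Q̄ = (S₀/π) × [bracket] = (1604/π) × 1.595472 = 814.6 W/m².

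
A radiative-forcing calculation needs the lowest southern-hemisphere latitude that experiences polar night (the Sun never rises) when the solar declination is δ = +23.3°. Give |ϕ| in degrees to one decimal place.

|ϕ| = 66.7°

Polar night requires cos h₀ = −tan ϕ tan δ ≥ 1, i.e. tan ϕ tan δ ≤ −1.
The boundary is |tan ϕ| · |tan δ| = 1, so |ϕ| = 90° − |δ| = 90° − 23.3° = 66.7° in the southern hemisphere.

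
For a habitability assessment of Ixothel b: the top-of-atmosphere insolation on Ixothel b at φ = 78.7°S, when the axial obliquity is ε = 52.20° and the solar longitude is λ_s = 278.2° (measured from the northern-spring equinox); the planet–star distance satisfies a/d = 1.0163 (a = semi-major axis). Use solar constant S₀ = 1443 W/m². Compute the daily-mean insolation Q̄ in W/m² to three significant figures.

Solar declination: sin δ = sin ε · sin λ_s = sin 52.20° × sin 278.2° = -0.78208, so δ = -51.451°.
cos H₀ = −tan(-78.7°) tan(-51.451°) = -6.2805 ≤ −1 ⇒ polar day, H₀ = π.
Bracket: H₀ sin φ sin δ + cos φ cos δ sin H₀ = 3.1416×-0.98061×-0.78208 + 0.19595×0.62318×0.00000 = 2.409342 + 0.000000 = 2.409342.
Inverse-square distance factor (a/d)² = 1.0163² = 1.032866.
Q̄ = (S₀/π) × 1.032866 × [bracket] = (1443/π) × 1.032866 × 2.409342 = 1143 W/m².

Q̄ ≈ 1.14e+03 W/m²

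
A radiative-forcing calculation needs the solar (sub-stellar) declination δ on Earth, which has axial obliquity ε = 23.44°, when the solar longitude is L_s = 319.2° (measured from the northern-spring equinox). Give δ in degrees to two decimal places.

δ = -15.07°

sin δ = sin ε · sin L_s = sin 23.44° × sin 319.2° = -0.259923.
δ = arcsin(-0.259923) = -15.07°.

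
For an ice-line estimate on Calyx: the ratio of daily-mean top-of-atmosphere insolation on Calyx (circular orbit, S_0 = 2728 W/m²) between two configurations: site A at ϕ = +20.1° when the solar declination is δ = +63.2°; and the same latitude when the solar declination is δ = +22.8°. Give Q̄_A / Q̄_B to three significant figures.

— Configuration A (ϕ=+20.1°):
cos h₀ = −tan(+20.1°) tan(+63.200°) = -0.7245, h₀ = 2.3810 rad.
Bracket: h₀ sin ϕ sin δ + cos ϕ cos δ sin h₀ = 2.3810×0.34366×0.89259 + 0.93909×0.45088×0.68932 = 0.730366 + 0.291870 = 1.022236.
Q̄ = (S_0/π) × [bracket] = (2728/π) × 1.022236 = 887.66 W/m².
— Configuration B (ϕ=+20.1°):
cos h₀ = −tan(+20.1°) tan(+22.800°) = -0.1538, h₀ = 1.7252 rad.
Bracket: h₀ sin ϕ sin δ + cos ϕ cos δ sin h₀ = 1.7252×0.34366×0.38752 + 0.93909×0.92186×0.98810 = 0.229754 + 0.855408 = 1.085162.
Q̄ = (S_0/π) × [bracket] = (2728/π) × 1.085162 = 942.30 W/m².
Ratio Q̄_A / Q̄_B = 887.66 / 942.30 = 0.9420.

Q̄_A / Q̄_B ≈ 0.942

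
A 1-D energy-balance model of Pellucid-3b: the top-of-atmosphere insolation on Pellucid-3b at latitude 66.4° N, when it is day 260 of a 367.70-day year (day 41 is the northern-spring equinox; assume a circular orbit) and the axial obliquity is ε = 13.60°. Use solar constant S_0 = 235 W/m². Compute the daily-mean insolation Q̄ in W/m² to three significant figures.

Q̄ ≈ 16.8 W/m²

Solar longitude: L_s = 360° × (260 − 41)/367.70 = 214.414°.
sin δ = sin 13.60° × sin 214.414° = -0.13289, so δ = -7.637°.
cos h₀ = −tan(+66.4°) tan(-7.637°) = 0.3069, h₀ = 1.2589 rad.
Bracket: h₀ sin ϕ sin δ + cos ϕ cos δ sin h₀ = 1.2589×0.91636×-0.13289 + 0.40035×0.99113×0.95174 = -0.153303 + 0.377649 = 0.224346.
Q̄ = (S_0/π) × [bracket] = (235/π) × 0.224346 = 16.78 W/m².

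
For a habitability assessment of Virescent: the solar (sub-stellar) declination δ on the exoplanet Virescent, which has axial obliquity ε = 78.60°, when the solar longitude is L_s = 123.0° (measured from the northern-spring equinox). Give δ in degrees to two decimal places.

sin δ = sin ε · sin L_s = sin 78.60° × sin 123.0° = 0.822125.
δ = arcsin(0.822125) = +55.30°.

δ = +55.30°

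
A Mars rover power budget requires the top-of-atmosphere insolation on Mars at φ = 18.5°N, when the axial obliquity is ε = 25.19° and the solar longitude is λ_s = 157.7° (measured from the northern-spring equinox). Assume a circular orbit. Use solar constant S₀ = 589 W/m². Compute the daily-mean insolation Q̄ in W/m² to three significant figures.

Solar declination: sin δ = sin ε · sin λ_s = sin 25.19° × sin 157.7° = 0.16150, so δ = +9.294°.
cos H₀ = −tan(+18.5°) tan(+9.294°) = -0.0548, H₀ = 1.6256 rad.
Bracket: H₀ sin φ sin δ + cos φ cos δ sin H₀ = 1.6256×0.31730×0.16150 + 0.94832×0.98687×0.99850 = 0.083302 + 0.934465 = 1.017767.
Q̄ = (S₀/π) × [bracket] = (589/π) × 1.017767 = 190.8 W/m².

Q̄ ≈ 191 W/m²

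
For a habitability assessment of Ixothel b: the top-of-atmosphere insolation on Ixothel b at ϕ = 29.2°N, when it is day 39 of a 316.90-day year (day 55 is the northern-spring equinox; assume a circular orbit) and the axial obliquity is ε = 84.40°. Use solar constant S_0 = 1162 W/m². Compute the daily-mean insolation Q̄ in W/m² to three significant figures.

Q̄ ≈ 224 W/m²

Solar longitude: L_s = 360° × (39 − 55)/316.90 = -18.176°, i.e. -18.176° + 360° = 341.824°.
sin δ = sin 84.40° × sin 341.824° = -0.31045, so δ = -18.086°.
cos h₀ = −tan(+29.2°) tan(-18.086°) = 0.1825, h₀ = 1.3872 rad.
Bracket: h₀ sin ϕ sin δ + cos ϕ cos δ sin h₀ = 1.3872×0.48786×-0.31045 + 0.87292×0.95059×0.98320 = -0.210100 + 0.815849 = 0.605749.
Q̄ = (S_0/π) × [bracket] = (1162/π) × 0.605749 = 224.1 W/m².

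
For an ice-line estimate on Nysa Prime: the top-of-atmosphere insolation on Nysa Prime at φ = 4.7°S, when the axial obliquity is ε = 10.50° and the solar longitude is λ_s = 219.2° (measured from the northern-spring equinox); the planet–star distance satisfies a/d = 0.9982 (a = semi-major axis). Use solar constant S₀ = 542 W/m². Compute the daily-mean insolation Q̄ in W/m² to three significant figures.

Solar declination: sin δ = sin ε · sin λ_s = sin 10.50° × sin 219.2° = -0.11518, so δ = -6.614°.
cos H₀ = −tan(-4.7°) tan(-6.614°) = -0.0095, H₀ = 1.5803 rad.
Bracket: H₀ sin φ sin δ + cos φ cos δ sin H₀ = 1.5803×-0.08194×-0.11518 + 0.99664×0.99334×0.99995 = 0.014915 + 0.989953 = 1.004868.
Inverse-square distance factor (a/d)² = 0.9982² = 0.996403.
Q̄ = (S₀/π) × 0.996403 × [bracket] = (542/π) × 0.996403 × 1.004868 = 172.7 W/m².

Q̄ ≈ 173 W/m²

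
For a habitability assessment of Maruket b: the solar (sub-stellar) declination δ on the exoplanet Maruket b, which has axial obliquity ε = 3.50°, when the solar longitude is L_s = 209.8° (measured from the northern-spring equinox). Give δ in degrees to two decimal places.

δ = -1.74°

sin δ = sin ε · sin L_s = sin 3.50° × sin 209.8° = -0.030340.
δ = arcsin(-0.030340) = -1.74°.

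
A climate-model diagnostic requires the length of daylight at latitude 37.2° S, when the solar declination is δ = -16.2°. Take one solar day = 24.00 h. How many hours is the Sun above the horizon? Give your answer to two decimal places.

cos H₀ = −tan φ · tan δ = −tan(-37.2°) × tan(-16.200°) = -0.2205, so H₀ = 1.7931 rad = 102.74°.
Daylight = 2H₀/(2π) × 24.00 h = (1.7931/π) × 24.00 = 13.70 h.

13.70 h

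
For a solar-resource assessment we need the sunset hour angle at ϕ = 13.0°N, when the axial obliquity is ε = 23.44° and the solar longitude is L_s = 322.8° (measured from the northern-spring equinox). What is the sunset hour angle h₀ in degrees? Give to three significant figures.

Solar declination: sin δ = sin ε · sin L_s = sin 23.44° × sin 322.8° = -0.24050, so δ = -13.916°.
cos h₀ = −tan ϕ · tan δ = −tan(+13.0°) × tan(-13.916°) = 0.0572, so h₀ = 1.5136 rad = 86.72°.

h₀ = 86.7°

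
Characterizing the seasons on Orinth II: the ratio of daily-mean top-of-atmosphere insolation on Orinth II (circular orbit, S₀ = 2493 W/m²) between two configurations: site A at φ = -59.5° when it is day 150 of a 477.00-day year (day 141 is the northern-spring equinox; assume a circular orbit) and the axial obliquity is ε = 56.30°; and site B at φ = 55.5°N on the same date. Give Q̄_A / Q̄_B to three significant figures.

— Configuration A (φ=-59.5°):
Solar longitude: λ_s = 360° × (150 − 141)/477.00 = 6.792°.
sin δ = sin 56.30° × sin 6.792° = 0.09840, so δ = +5.647°.
cos H₀ = −tan(-59.5°) tan(+5.647°) = 0.1679, H₀ = 1.4021 rad.
Bracket: H₀ sin φ sin δ + cos φ cos δ sin H₀ = 1.4021×-0.86163×0.09840 + 0.50754×0.99515×0.98581 = -0.118876 + 0.497911 = 0.379035.
Q̄ = (S₀/π) × [bracket] = (2493/π) × 0.379035 = 300.78 W/m².
— Configuration B (φ=+55.5°):
cos H₀ = −tan(+55.5°) tan(+5.647°) = -0.1439, H₀ = 1.7152 rad.
Bracket: H₀ sin φ sin δ + cos φ cos δ sin H₀ = 1.7152×0.82413×0.09840 + 0.56641×0.99515×0.98960 = 0.139093 + 0.557801 = 0.696894.
Q̄ = (S₀/π) × [bracket] = (2493/π) × 0.696894 = 553.02 W/m².
Ratio Q̄_A / Q̄_B = 300.78 / 553.02 = 0.5439.

Q̄_A / Q̄_B ≈ 0.544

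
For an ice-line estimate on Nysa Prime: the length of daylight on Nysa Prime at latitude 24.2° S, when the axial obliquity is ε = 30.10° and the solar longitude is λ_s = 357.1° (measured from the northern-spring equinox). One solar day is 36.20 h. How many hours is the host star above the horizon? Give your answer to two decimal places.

18.23 h

Solar declination: sin δ = sin ε · sin λ_s = sin 30.10° × sin 357.1° = -0.02537, so δ = -1.454°.
cos H₀ = −tan φ · tan δ = −tan(-24.2°) × tan(-1.454°) = -0.0114, so H₀ = 1.5822 rad = 90.65°.
Daylight = 2H₀/(2π) × 36.20 h = (1.5822/π) × 36.20 = 18.23 h.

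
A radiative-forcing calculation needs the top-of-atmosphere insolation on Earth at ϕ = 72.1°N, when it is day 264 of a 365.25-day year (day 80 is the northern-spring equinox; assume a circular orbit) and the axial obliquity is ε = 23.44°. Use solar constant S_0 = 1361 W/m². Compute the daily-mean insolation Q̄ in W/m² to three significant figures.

Q̄ ≈ 127 W/m²

Solar longitude: L_s = 360° × (264 − 80)/365.25 = 181.355°.
sin δ = sin 23.44° × sin 181.355° = -0.00941, so δ = -0.539°.
cos h₀ = −tan(+72.1°) tan(-0.539°) = 0.0291, h₀ = 1.5417 rad.
Bracket: h₀ sin ϕ sin δ + cos ϕ cos δ sin h₀ = 1.5417×0.95159×-0.00941 + 0.30736×0.99996×0.99958 = -0.013805 + 0.307219 = 0.293414.
Q̄ = (S_0/π) × [bracket] = (1361/π) × 0.293414 = 127.1 W/m².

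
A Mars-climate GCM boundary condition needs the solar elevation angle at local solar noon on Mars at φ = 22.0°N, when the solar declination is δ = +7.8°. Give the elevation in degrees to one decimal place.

75.8°

At local noon the hour angle is zero, so the zenith angle equals |φ − δ| = |+22.0° − (+7.800°)| = 14.200°.
Elevation = 90° − 14.200° = 75.8°.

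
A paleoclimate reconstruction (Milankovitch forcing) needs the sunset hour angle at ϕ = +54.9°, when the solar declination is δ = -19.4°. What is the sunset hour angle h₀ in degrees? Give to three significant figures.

cos h₀ = −tan ϕ · tan δ = −tan(+54.9°) × tan(-19.400°) = 0.5011, so h₀ = 1.0460 rad = 59.93°.

h₀ = 59.9°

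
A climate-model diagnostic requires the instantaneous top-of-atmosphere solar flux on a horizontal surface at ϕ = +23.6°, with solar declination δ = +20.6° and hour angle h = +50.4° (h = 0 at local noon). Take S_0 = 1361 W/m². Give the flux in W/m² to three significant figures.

cos θ_z = sin ϕ sin δ + cos ϕ cos δ cos h = 0.140859 + 0.546763 = 0.687622.
Flux = S_0 · cos θ_z = 1361 × 0.687622 = 935.9 W/m².

936 W/m²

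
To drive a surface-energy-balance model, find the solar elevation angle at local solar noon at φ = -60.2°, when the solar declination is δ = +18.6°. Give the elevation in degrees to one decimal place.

11.2°

At local noon the hour angle is zero, so the zenith angle equals |φ − δ| = |-60.2° − (+18.600°)| = 78.800°.
Elevation = 90° − 78.800° = 11.2°.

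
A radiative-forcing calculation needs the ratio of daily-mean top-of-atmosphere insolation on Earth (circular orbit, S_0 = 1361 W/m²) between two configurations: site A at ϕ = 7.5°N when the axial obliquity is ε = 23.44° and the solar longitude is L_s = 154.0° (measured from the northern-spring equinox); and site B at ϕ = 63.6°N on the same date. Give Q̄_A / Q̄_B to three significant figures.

— Configuration A (ϕ=+7.5°):
Solar declination: sin δ = sin ε · sin L_s = sin 23.44° × sin 154.0° = 0.17438, so δ = +10.043°.
cos h₀ = −tan(+7.5°) tan(+10.043°) = -0.0233, h₀ = 1.5941 rad.
Bracket: h₀ sin ϕ sin δ + cos ϕ cos δ sin h₀ = 1.5941×0.13053×0.17438 + 0.99144×0.98468×0.99973 = 0.036285 + 0.975988 = 1.012273.
Q̄ = (S_0/π) × [bracket] = (1361/π) × 1.012273 = 438.54 W/m².
— Configuration B (ϕ=+63.6°):
cos h₀ = −tan(+63.6°) tan(+10.043°) = -0.3568, h₀ = 1.9356 rad.
Bracket: h₀ sin ϕ sin δ + cos ϕ cos δ sin h₀ = 1.9356×0.89571×0.17438 + 0.44464×0.98468×0.93420 = 0.302329 + 0.409019 = 0.711348.
Q̄ = (S_0/π) × [bracket] = (1361/π) × 0.711348 = 308.17 W/m².
Ratio Q̄_A / Q̄_B = 438.54 / 308.17 = 1.423.

Q̄_A / Q̄_B ≈ 1.42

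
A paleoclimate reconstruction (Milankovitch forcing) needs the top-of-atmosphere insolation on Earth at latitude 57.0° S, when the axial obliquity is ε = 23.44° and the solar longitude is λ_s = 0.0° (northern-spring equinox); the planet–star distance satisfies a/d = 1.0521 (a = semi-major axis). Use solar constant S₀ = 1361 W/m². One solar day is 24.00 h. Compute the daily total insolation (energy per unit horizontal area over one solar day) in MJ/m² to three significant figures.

Solar declination: sin δ = sin ε · sin λ_s = sin 23.44° × sin 0.0° = 0.00000, so δ = +0.000°.
cos H₀ = −tan(-57.0°) tan(+0.000°) = 0.0000, H₀ = 1.5708 rad.
Bracket: H₀ sin φ sin δ + cos φ cos δ sin H₀ = 1.5708×-0.83867×0.00000 + 0.54464×1.00000×1.00000 = -0.000000 + 0.544640 = 0.544640.
Inverse-square distance factor (a/d)² = 1.0521² = 1.106914.
Q̄ = (S₀/π) × 1.106914 × [bracket] = (1361/π) × 1.106914 × 0.544640 = 261.18 W/m².
Daily total = Q̄ × 24.00 h × 3600 s/h = 261.18 × 24.00 × 3600 / 10⁶ = 22.57 MJ/m².

22.6 MJ/m²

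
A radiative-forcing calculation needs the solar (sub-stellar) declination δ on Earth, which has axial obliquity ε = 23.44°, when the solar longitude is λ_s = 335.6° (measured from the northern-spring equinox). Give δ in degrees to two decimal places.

sin δ = sin ε · sin λ_s = sin 23.44° × sin 335.6° = -0.164328.
δ = arcsin(-0.164328) = -9.46°.

δ = -9.46°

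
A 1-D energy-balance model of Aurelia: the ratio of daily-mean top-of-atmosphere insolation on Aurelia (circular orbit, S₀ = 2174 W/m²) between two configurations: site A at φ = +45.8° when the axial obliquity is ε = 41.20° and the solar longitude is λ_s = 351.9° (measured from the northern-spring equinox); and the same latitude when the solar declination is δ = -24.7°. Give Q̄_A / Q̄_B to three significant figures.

— Configuration A (φ=+45.8°):
Solar declination: sin δ = sin ε · sin λ_s = sin 41.20° × sin 351.9° = -0.09281, so δ = -5.325°.
cos H₀ = −tan(+45.8°) tan(-5.325°) = 0.0959, H₀ = 1.4748 rad.
Bracket: H₀ sin φ sin δ + cos φ cos δ sin H₀ = 1.4748×0.71691×-0.09281 + 0.69717×0.99568×0.99540 = -0.098128 + 0.690965 = 0.592837.
Q̄ = (S₀/π) × [bracket] = (2174/π) × 0.592837 = 410.25 W/m².
— Configuration B (φ=+45.8°):
cos H₀ = −tan(+45.8°) tan(-24.700°) = 0.4730, H₀ = 1.0781 rad.
Bracket: H₀ sin φ sin δ + cos φ cos δ sin H₀ = 1.0781×0.71691×-0.41787 + 0.69717×0.90851×0.88108 = -0.322972 + 0.558064 = 0.235092.
Q̄ = (S₀/π) × [bracket] = (2174/π) × 0.235092 = 162.69 W/m².
Ratio Q̄_A / Q̄_B = 410.25 / 162.69 = 2.522.

Q̄_A / Q̄_B ≈ 2.52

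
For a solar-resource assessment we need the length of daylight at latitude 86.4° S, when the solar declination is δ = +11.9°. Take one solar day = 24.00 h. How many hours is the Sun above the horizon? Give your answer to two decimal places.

0.00 h

cos h₀ = −tan ϕ · tan δ = 3.3495 ≥ 1, so the Sun never rises (polar night) and h₀ = 0.
Daylight = 2h₀/(2π) × 24.00 h = (0.0000/π) × 24.00 = 0.00 h.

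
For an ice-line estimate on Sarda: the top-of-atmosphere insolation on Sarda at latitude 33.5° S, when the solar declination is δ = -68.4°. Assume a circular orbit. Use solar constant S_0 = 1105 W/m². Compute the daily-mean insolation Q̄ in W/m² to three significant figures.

Q̄ ≈ 567 W/m²

cos h₀ = −tan(-33.5°) tan(-68.400°) = -1.6717 ≤ −1 ⇒ polar day, h₀ = π.
Bracket: h₀ sin ϕ sin δ + cos ϕ cos δ sin h₀ = 3.1416×-0.55194×-0.92978 + 0.83389×0.36812×0.00000 = 1.612215 + 0.000000 = 1.612215.
Q̄ = (S_0/π) × [bracket] = (1105/π) × 1.612215 = 567.1 W/m².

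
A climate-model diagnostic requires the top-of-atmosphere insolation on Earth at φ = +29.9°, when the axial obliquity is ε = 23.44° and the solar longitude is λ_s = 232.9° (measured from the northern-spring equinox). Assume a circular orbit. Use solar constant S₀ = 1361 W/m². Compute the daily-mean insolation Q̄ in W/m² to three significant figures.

Q̄ ≈ 255 W/m²

Solar declination: sin δ = sin ε · sin λ_s = sin 23.44° × sin 232.9° = -0.31727, so δ = -18.498°.
cos H₀ = −tan(+29.9°) tan(-18.498°) = 0.1924, H₀ = 1.3772 rad.
Bracket: H₀ sin φ sin δ + cos φ cos δ sin H₀ = 1.3772×0.49849×-0.31727 + 0.86690×0.94834×0.98132 = -0.217812 + 0.806759 = 0.588947.
Q̄ = (S₀/π) × [bracket] = (1361/π) × 0.588947 = 255.1 W/m².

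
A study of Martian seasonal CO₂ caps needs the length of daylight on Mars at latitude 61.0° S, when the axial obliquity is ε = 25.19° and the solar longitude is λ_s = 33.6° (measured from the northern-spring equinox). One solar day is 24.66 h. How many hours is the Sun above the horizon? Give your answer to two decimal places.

Solar declination: sin δ = sin ε · sin λ_s = sin 25.19° × sin 33.6° = 0.23554, so δ = +13.623°.
cos H₀ = −tan φ · tan δ = −tan(-61.0°) × tan(+13.623°) = 0.4372, so H₀ = 1.1183 rad = 64.07°.
Daylight = 2H₀/(2π) × 24.66 h = (1.1183/π) × 24.66 = 8.78 h.

8.78 h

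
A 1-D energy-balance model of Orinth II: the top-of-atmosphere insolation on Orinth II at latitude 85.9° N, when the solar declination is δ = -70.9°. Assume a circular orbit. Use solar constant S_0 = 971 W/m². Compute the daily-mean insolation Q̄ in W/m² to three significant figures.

cos h₀ = −tan(+85.9°) tan(-70.900°) = 40.2873 ≥ 1 ⇒ polar night, h₀ = 0 and Q̄ = 0.

Q̄ ≈ 0.00 W/m²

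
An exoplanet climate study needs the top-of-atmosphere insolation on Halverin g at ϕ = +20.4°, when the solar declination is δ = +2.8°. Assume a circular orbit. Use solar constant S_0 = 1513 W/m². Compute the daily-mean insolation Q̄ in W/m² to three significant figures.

cos h₀ = −tan(+20.4°) tan(+2.800°) = -0.0182, h₀ = 1.5890 rad.
Bracket: h₀ sin ϕ sin δ + cos ϕ cos δ sin h₀ = 1.5890×0.34857×0.04885 + 0.93728×0.99881×0.99983 = 0.027057 + 0.936005 = 0.963062.
Q̄ = (S_0/π) × [bracket] = (1513/π) × 0.963062 = 463.8 W/m².

Q̄ ≈ 464 W/m²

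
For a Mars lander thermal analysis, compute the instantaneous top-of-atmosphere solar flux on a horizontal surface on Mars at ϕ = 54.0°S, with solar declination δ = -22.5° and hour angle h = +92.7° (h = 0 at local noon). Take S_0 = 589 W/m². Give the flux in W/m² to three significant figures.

cos θ_z = sin ϕ sin δ + cos ϕ cos δ cos h = 0.309597 + -0.025581 = 0.284016.
Flux = S_0 · cos θ_z = 589 × 0.284016 = 167.3 W/m².

167 W/m²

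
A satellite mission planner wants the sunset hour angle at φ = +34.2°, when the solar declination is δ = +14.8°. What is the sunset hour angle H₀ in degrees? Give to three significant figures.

cos H₀ = −tan φ · tan δ = −tan(+34.2°) × tan(+14.800°) = -0.1796, so H₀ = 1.7513 rad = 100.34°.

H₀ = 100°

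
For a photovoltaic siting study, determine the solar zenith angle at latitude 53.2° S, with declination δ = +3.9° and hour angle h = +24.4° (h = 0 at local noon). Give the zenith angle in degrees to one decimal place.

cos θ_z = sin ϕ sin δ + cos ϕ cos δ cos h = -0.054462 + 0.544258 = 0.489796.
θ_z = arccos(0.489796) = 60.7°.

θ_z = 60.7°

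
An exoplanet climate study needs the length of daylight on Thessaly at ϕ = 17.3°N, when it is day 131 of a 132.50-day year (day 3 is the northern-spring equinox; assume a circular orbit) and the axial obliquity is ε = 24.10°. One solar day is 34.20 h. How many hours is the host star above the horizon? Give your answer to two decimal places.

Solar longitude: L_s = 360° × (131 − 3)/132.50 = 347.774°.
sin δ = sin 24.10° × sin 347.774° = -0.08647, so δ = -4.961°.
cos h₀ = −tan ϕ · tan δ = −tan(+17.3°) × tan(-4.961°) = 0.0270, so h₀ = 1.5438 rad = 88.45°.
Daylight = 2h₀/(2π) × 34.20 h = (1.5438/π) × 34.20 = 16.81 h.

16.81 h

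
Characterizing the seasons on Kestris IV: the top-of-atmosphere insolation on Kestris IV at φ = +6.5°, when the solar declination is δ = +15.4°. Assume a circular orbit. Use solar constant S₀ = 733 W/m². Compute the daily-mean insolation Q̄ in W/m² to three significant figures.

Q̄ ≈ 235 W/m²

cos H₀ = −tan(+6.5°) tan(+15.400°) = -0.0314, H₀ = 1.6022 rad.
Bracket: H₀ sin φ sin δ + cos φ cos δ sin H₀ = 1.6022×0.11320×0.26556 + 0.99357×0.96410×0.99951 = 0.048164 + 0.957431 = 1.005595.
Q̄ = (S₀/π) × [bracket] = (733/π) × 1.005595 = 234.6 W/m².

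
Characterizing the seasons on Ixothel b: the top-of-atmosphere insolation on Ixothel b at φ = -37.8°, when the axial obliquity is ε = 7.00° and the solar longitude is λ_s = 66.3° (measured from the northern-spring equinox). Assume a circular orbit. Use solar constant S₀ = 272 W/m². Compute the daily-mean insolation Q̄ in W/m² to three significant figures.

Solar declination: sin δ = sin ε · sin λ_s = sin 7.00° × sin 66.3° = 0.11159, so δ = +6.407°.
cos H₀ = −tan(-37.8°) tan(+6.407°) = 0.0871, H₀ = 1.4836 rad.
Bracket: H₀ sin φ sin δ + cos φ cos δ sin H₀ = 1.4836×-0.61291×0.11159 + 0.79016×0.99375×0.99620 = -0.101470 + 0.782238 = 0.680768.
Q̄ = (S₀/π) × [bracket] = (272/π) × 0.680768 = 58.94 W/m².

Q̄ ≈ 58.9 W/m²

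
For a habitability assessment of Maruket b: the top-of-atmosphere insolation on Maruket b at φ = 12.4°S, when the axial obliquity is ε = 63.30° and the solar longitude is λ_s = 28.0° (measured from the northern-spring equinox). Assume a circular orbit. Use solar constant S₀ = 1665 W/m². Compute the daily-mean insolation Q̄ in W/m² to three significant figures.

Q̄ ≈ 397 W/m²

Solar declination: sin δ = sin ε · sin λ_s = sin 63.30° × sin 28.0° = 0.41941, so δ = +24.797°.
cos H₀ = −tan(-12.4°) tan(+24.797°) = 0.1016, H₀ = 1.4690 rad.
Bracket: H₀ sin φ sin δ + cos φ cos δ sin H₀ = 1.4690×-0.21474×0.41941 + 0.97667×0.90780×0.99483 = -0.132304 + 0.882037 = 0.749733.
Q̄ = (S₀/π) × [bracket] = (1665/π) × 0.749733 = 397.3 W/m².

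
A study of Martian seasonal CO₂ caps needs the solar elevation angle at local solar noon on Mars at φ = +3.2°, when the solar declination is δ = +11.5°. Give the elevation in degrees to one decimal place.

81.7°

At local noon the hour angle is zero, so the zenith angle equals |φ − δ| = |+3.2° − (+11.500°)| = 8.300°.
Elevation = 90° − 8.300° = 81.7°.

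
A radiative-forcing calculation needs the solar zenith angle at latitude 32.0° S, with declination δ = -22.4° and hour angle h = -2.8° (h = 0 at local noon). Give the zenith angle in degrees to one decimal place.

cos θ_z = sin ϕ sin δ + cos ϕ cos δ cos h = 0.201937 + 0.783123 = 0.985060.
θ_z = arccos(0.985060) = 9.9°.

θ_z = 9.9°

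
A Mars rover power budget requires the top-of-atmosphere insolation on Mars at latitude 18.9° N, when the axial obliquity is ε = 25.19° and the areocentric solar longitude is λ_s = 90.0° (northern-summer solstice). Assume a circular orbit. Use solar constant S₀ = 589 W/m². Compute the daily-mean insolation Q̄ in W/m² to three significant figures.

sin δ = sin 25.19° × sin 90.0° = 0.42562, so δ = +25.190°.
cos H₀ = −tan(+18.9°) tan(+25.190°) = -0.1610, H₀ = 1.7325 rad.
Bracket: H₀ sin φ sin δ + cos φ cos δ sin H₀ = 1.7325×0.32392×0.42562 + 0.94609×0.90490×0.98695 = 0.238854 + 0.844945 = 1.083799.
Q̄ = (S₀/π) × [bracket] = (589/π) × 1.083799 = 203.2 W/m².

Q̄ ≈ 203 W/m²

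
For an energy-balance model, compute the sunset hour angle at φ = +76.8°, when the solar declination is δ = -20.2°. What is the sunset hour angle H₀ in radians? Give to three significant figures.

H₀ = 0.00 rad

cos H₀ = −tan φ · tan δ = 1.5687 ≥ 1, so the Sun never rises (polar night) and H₀ = 0.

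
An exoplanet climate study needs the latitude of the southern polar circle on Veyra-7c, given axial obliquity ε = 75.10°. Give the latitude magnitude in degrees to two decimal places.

The polar circle is the lowest latitude that experiences at least one full rotation of continuous darkness at the northern-summer solstice; it lies at |φ| = 90° − ε = 90° − 75.10° = 14.90°.

14.90°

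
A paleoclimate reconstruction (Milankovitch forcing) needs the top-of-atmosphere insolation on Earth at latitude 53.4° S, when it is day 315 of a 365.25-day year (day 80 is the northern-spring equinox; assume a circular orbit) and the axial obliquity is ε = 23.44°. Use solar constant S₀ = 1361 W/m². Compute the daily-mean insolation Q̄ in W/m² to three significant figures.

Solar longitude: λ_s = 360° × (315 − 80)/365.25 = 231.622°.
sin δ = sin 23.44° × sin 231.622° = -0.31184, so δ = -18.170°.
cos H₀ = −tan(-53.4°) tan(-18.170°) = -0.4419, H₀ = 2.0285 rad.
Bracket: H₀ sin φ sin δ + cos φ cos δ sin H₀ = 2.0285×-0.80282×-0.31184 + 0.59622×0.95013×0.89705 = 0.507838 + 0.508167 = 1.016005.
Q̄ = (S₀/π) × [bracket] = (1361/π) × 1.016005 = 440.2 W/m².

Q̄ ≈ 440 W/m²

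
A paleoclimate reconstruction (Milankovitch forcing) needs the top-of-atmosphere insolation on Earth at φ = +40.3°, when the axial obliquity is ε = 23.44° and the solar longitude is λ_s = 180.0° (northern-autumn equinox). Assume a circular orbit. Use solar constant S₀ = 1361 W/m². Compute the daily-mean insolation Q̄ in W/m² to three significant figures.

Q̄ ≈ 330 W/m²

Solar declination: sin δ = sin ε · sin λ_s = sin 23.44° × sin 180.0° = 0.00000, so δ = +0.000°.
cos H₀ = −tan(+40.3°) tan(+0.000°) = -0.0000, H₀ = 1.5708 rad.
Bracket: H₀ sin φ sin δ + cos φ cos δ sin H₀ = 1.5708×0.64679×0.00000 + 0.76267×1.00000×1.00000 = 0.000000 + 0.762670 = 0.762670.
Q̄ = (S₀/π) × [bracket] = (1361/π) × 0.762670 = 330.4 W/m².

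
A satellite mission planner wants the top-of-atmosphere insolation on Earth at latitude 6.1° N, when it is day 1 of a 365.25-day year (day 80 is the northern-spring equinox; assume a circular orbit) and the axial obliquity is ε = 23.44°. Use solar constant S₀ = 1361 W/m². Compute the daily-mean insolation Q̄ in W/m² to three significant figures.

Solar longitude: λ_s = 360° × (1 − 80)/365.25 = -77.864°, i.e. -77.864° + 360° = 282.136°.
sin δ = sin 23.44° × sin 282.136° = -0.38890, so δ = -22.886°.
cos H₀ = −tan(+6.1°) tan(-22.886°) = 0.0451, H₀ = 1.5257 rad.
Bracket: H₀ sin φ sin δ + cos φ cos δ sin H₀ = 1.5257×0.10626×-0.38890 + 0.99434×0.92128×0.99898 = -0.063049 + 0.915131 = 0.852082.
Q̄ = (S₀/π) × [bracket] = (1361/π) × 0.852082 = 369.1 W/m².

Q̄ ≈ 369 W/m²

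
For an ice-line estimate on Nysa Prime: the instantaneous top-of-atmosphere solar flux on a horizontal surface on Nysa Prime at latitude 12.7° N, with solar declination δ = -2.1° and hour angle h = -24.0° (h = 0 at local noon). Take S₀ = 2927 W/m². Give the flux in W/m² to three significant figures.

2.58e+03 W/m²

cos θ_z = sin φ sin δ + cos φ cos δ cos h = -0.008056 + 0.890597 = 0.882541.
Flux = S₀ · cos θ_z = 2927 × 0.882541 = 2583 W/m².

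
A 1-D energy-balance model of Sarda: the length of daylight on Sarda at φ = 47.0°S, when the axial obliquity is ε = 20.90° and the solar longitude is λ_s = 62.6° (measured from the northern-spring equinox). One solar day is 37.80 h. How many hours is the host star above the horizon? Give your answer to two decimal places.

Solar declination: sin δ = sin ε · sin λ_s = sin 20.90° × sin 62.6° = 0.31672, so δ = +18.465°.
cos H₀ = −tan φ · tan δ = −tan(-47.0°) × tan(+18.465°) = 0.3581, so H₀ = 1.2046 rad = 69.02°.
Daylight = 2H₀/(2π) × 37.80 h = (1.2046/π) × 37.80 = 14.49 h.

14.49 h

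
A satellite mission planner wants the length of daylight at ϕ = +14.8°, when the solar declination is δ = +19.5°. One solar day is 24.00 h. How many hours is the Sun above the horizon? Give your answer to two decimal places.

cos h₀ = −tan ϕ · tan δ = −tan(+14.8°) × tan(+19.500°) = -0.0936, so h₀ = 1.6645 rad = 95.37°.
Daylight = 2h₀/(2π) × 24.00 h = (1.6645/π) × 24.00 = 12.72 h.

12.72 h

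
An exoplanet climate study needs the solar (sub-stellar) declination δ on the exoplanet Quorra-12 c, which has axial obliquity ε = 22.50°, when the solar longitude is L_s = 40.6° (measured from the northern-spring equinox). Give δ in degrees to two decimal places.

δ = +14.42°

sin δ = sin ε · sin L_s = sin 22.50° × sin 40.6° = 0.249041.
δ = arcsin(0.249041) = +14.42°.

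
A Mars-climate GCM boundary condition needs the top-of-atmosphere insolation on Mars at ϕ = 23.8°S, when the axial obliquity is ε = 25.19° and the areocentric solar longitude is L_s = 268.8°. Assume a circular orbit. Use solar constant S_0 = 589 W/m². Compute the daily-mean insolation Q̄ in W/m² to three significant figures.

sin δ = sin 25.19° × sin 268.8° = -0.42553, so δ = -25.184°.
cos h₀ = −tan(-23.8°) tan(-25.184°) = -0.2074, h₀ = 1.7797 rad.
Bracket: h₀ sin ϕ sin δ + cos ϕ cos δ sin h₀ = 1.7797×-0.40355×-0.42553 + 0.91496×0.90495×0.97826 = 0.305615 + 0.809992 = 1.115607.
Q̄ = (S_0/π) × [bracket] = (589/π) × 1.115607 = 209.2 W/m².

Q̄ ≈ 209 W/m²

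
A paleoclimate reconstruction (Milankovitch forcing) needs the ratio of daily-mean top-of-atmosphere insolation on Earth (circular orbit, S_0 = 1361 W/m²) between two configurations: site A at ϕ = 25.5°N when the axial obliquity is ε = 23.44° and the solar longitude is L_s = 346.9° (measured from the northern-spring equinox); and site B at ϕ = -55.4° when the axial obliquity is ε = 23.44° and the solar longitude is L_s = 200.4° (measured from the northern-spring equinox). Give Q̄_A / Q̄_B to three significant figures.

Q̄_A / Q̄_B ≈ 1.11

— Configuration A (ϕ=+25.5°):
Solar declination: sin δ = sin ε · sin L_s = sin 23.44° × sin 346.9° = -0.09016, so δ = -5.173°.
cos h₀ = −tan(+25.5°) tan(-5.173°) = 0.0432, h₀ = 1.5276 rad.
Bracket: h₀ sin ϕ sin δ + cos ϕ cos δ sin h₀ = 1.5276×0.43051×-0.09016 + 0.90259×0.99593×0.99907 = -0.059293 + 0.898080 = 0.838787.
Q̄ = (S_0/π) × [bracket] = (1361/π) × 0.838787 = 363.38 W/m².
— Configuration B (ϕ=-55.4°):
Solar declination: sin δ = sin ε · sin L_s = sin 23.44° × sin 200.4° = -0.13866, so δ = -7.970°.
cos h₀ = −tan(-55.4°) tan(-7.970°) = -0.2030, h₀ = 1.7752 rad.
Bracket: h₀ sin ϕ sin δ + cos ϕ cos δ sin h₀ = 1.7752×-0.82314×-0.13866 + 0.56784×0.99034×0.97919 = 0.202615 + 0.550652 = 0.753267.
Q̄ = (S_0/π) × [bracket] = (1361/π) × 0.753267 = 326.33 W/m².
Ratio Q̄_A / Q̄_B = 363.38 / 326.33 = 1.114.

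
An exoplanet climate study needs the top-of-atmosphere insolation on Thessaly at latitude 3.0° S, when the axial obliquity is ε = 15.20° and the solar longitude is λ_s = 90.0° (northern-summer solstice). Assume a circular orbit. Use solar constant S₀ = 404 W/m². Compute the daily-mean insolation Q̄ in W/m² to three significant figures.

Q̄ ≈ 121 W/m²

Solar declination: sin δ = sin ε · sin λ_s = sin 15.20° × sin 90.0° = 0.26219, so δ = +15.200°.
cos H₀ = −tan(-3.0°) tan(+15.200°) = 0.0142, H₀ = 1.5566 rad.
Bracket: H₀ sin φ sin δ + cos φ cos δ sin H₀ = 1.5566×-0.05234×0.26219 + 0.99863×0.96502×0.99990 = -0.021361 + 0.963602 = 0.942241.
Q̄ = (S₀/π) × [bracket] = (404/π) × 0.942241 = 121.2 W/m².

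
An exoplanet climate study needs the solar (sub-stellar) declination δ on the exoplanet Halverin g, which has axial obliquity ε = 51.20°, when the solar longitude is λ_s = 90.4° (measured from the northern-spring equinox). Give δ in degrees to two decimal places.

δ = +51.20°

sin δ = sin ε · sin λ_s = sin 51.20° × sin 90.4° = 0.779319.
δ = arcsin(0.779319) = +51.20°.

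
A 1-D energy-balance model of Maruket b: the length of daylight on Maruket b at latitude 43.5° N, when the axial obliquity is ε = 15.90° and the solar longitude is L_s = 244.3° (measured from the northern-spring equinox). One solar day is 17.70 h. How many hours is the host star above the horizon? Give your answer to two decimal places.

Solar declination: sin δ = sin ε · sin L_s = sin 15.90° × sin 244.3° = -0.24686, so δ = -14.292°.
cos h₀ = −tan ϕ · tan δ = −tan(+43.5°) × tan(-14.292°) = 0.2417, so h₀ = 1.3266 rad = 76.01°.
Daylight = 2h₀/(2π) × 17.70 h = (1.3266/π) × 17.70 = 7.47 h.

7.47 h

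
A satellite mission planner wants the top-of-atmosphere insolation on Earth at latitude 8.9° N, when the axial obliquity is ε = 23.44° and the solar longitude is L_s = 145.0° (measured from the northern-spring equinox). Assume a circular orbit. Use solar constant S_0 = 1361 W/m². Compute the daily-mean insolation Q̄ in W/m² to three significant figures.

Q̄ ≈ 441 W/m²

Solar declination: sin δ = sin ε · sin L_s = sin 23.44° × sin 145.0° = 0.22816, so δ = +13.189°.
cos h₀ = −tan(+8.9°) tan(+13.189°) = -0.0367, h₀ = 1.6075 rad.
Bracket: h₀ sin ϕ sin δ + cos ϕ cos δ sin h₀ = 1.6075×0.15471×0.22816 + 0.98796×0.97362×0.99933 = 0.056743 + 0.961253 = 1.017996.
Q̄ = (S_0/π) × [bracket] = (1361/π) × 1.017996 = 441.0 W/m².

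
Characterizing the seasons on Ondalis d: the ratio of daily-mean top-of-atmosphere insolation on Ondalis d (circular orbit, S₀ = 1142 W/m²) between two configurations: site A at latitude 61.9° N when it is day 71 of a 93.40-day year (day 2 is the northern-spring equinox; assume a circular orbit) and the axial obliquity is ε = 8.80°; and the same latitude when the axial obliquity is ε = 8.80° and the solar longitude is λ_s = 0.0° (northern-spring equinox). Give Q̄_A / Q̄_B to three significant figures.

Q̄_A / Q̄_B ≈ 0.581

— Configuration A (φ=+61.9°):
Solar longitude: λ_s = 360° × (71 − 2)/93.40 = 265.953°.
sin δ = sin 8.80° × sin 265.953° = -0.15260, so δ = -8.778°.
cos H₀ = −tan(+61.9°) tan(-8.778°) = 0.2892, H₀ = 1.2774 rad.
Bracket: H₀ sin φ sin δ + cos φ cos δ sin H₀ = 1.2774×0.88213×-0.15260 + 0.47101×0.98829×0.95727 = -0.171955 + 0.445604 = 0.273649.
Q̄ = (S₀/π) × [bracket] = (1142/π) × 0.273649 = 99.474 W/m².
— Configuration B (φ=+61.9°):
Solar declination: sin δ = sin ε · sin λ_s = sin 8.80° × sin 0.0° = 0.00000, so δ = +0.000°.
cos H₀ = −tan(+61.9°) tan(+0.000°) = -0.0000, H₀ = 1.5708 rad.
Bracket: H₀ sin φ sin δ + cos φ cos δ sin H₀ = 1.5708×0.88213×0.00000 + 0.47101×1.00000×1.00000 = 0.000000 + 0.471010 = 0.471010.
Q̄ = (S₀/π) × [bracket] = (1142/π) × 0.471010 = 171.22 W/m².
Ratio Q̄_A / Q̄_B = 99.474 / 171.22 = 0.5810.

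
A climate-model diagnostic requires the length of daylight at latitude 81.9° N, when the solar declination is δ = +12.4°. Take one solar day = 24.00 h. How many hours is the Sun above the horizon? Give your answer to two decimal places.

24.00 h

Sunrise equation: cos H₀ = −tan φ · tan δ = -1.5448 ≤ −1, so the Sun never sets (polar day) and H₀ = π.
Daylight = 2H₀/(2π) × 24.00 h = (3.1416/π) × 24.00 = 24.00 h.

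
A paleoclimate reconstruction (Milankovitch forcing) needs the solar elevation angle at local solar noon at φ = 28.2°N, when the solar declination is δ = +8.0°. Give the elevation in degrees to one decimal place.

At local noon the hour angle is zero, so the zenith angle equals |φ − δ| = |+28.2° − (+8.000°)| = 20.200°.
Elevation = 90° − 20.200° = 69.8°.

69.8°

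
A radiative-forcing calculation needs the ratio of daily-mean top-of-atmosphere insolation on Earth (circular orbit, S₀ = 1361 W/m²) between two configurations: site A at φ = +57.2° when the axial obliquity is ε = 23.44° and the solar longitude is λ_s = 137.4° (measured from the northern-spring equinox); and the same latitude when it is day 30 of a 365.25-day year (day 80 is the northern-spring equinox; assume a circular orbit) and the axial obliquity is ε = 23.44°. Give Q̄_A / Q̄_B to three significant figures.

— Configuration A (φ=+57.2°):
Solar declination: sin δ = sin ε · sin λ_s = sin 23.44° × sin 137.4° = 0.26925, so δ = +15.620°.
cos H₀ = −tan(+57.2°) tan(+15.620°) = -0.4338, H₀ = 2.0195 rad.
Bracket: H₀ sin φ sin δ + cos φ cos δ sin H₀ = 2.0195×0.84057×0.26925 + 0.54171×0.96307×0.90100 = 0.457060 + 0.470056 = 0.927116.
Q̄ = (S₀/π) × [bracket] = (1361/π) × 0.927116 = 401.64 W/m².
— Configuration B (φ=+57.2°):
Solar longitude: λ_s = 360° × (30 − 80)/365.25 = -49.281°, i.e. -49.281° + 360° = 310.719°.
sin δ = sin 23.44° × sin 310.719° = -0.30149, so δ = -17.547°.
cos H₀ = −tan(+57.2°) tan(-17.547°) = 0.4907, H₀ = 1.0580 rad.
Bracket: H₀ sin φ sin δ + cos φ cos δ sin H₀ = 1.0580×0.84057×-0.30149 + 0.54171×0.95347×0.87135 = -0.268122 + 0.450056 = 0.181934.
Q̄ = (S₀/π) × [bracket] = (1361/π) × 0.181934 = 78.817 W/m².
Ratio Q̄_A / Q̄_B = 401.64 / 78.817 = 5.096.

Q̄_A / Q̄_B ≈ 5.10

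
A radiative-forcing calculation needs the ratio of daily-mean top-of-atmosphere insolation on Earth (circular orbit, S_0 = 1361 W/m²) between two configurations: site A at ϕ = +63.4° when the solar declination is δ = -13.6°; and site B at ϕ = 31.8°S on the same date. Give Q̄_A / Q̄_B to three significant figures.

— Configuration A (ϕ=+63.4°):
cos h₀ = −tan(+63.4°) tan(-13.600°) = 0.4831, h₀ = 1.0666 rad.
Bracket: h₀ sin ϕ sin δ + cos ϕ cos δ sin h₀ = 1.0666×0.89415×-0.23514 + 0.44776×0.97196×0.87556 = -0.224253 + 0.381048 = 0.156795.
Q̄ = (S_0/π) × [bracket] = (1361/π) × 0.156795 = 67.927 W/m².
— Configuration B (ϕ=-31.8°):
cos h₀ = −tan(-31.8°) tan(-13.600°) = -0.1500, h₀ = 1.7214 rad.
Bracket: h₀ sin ϕ sin δ + cos ϕ cos δ sin h₀ = 1.7214×-0.52696×-0.23514 + 0.84989×0.97196×0.98869 = 0.213298 + 0.816716 = 1.030014.
Q̄ = (S_0/π) × [bracket] = (1361/π) × 1.030014 = 446.22 W/m².
Ratio Q̄_A / Q̄_B = 67.927 / 446.22 = 0.1522.

Q̄_A / Q̄_B ≈ 0.152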